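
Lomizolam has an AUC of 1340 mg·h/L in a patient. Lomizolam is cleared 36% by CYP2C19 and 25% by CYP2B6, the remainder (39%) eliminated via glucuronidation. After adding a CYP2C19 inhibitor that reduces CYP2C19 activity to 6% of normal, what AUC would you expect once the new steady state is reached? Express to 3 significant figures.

CYP2C19: 0.36 × 0.06 = 0.0216
CYP2B6: 0.25 (unchanged)
Other: 0.39 (unchanged)
CL_new/CL_old = 0.0216 + 0.25 + 0.39 = 0.6616.
AUC ∝ 1/CL, so new value = 1340 / 0.6616 = 2.03 × 10³ mg·h/L.

2.03 × 10³ mg·h/L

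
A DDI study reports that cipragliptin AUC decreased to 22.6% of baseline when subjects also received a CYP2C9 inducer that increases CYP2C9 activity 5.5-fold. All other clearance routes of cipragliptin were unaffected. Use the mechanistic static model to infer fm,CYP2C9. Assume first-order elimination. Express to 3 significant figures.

0.761

Let x = fm,CYP2C9. Because AUC ∝ 1/CL, relative clearance rose to 1/0.226 = 4.425.
Only the CYP2C9 route changed, so 4.425 = x·5.5 + (1 − x), giving x = 0.761.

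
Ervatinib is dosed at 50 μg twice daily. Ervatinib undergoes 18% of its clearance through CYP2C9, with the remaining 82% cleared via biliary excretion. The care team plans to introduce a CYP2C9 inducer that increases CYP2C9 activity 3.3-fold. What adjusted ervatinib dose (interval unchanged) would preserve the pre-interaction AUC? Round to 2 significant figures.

The CYP2C9 pathway (18% of clearance) increases to 3.3× activity: 0.18 × 3.3 = 0.594.
The remaining 82% of clearance is unaffected.
New clearance relative to baseline: 0.594 + 0.82 = 1.414.
Exposure is unchanged when dose changes in proportion to clearance. New dose = 50 μg × 1.414 = 71 μg.

71 μg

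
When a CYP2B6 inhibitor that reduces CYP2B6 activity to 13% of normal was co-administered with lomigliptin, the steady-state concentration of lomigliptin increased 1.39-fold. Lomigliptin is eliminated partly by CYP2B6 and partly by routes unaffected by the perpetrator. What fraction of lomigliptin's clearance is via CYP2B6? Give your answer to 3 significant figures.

0.323

CL'/CL = 1 / 1.39 = 0.7194
0.13·fm + (1 − fm) = 0.7194
fm = (0.7194 − 1) / (0.13 − 1) = 0.323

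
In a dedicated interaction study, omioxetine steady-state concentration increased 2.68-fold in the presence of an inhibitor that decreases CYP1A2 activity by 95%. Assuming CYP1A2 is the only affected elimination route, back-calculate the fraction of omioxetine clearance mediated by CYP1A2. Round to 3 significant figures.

Let x = fm,CYP1A2. Because steady-state concentration ∝ 1/CL, relative clearance fell to 1/2.68 = 0.3731.
Setting x·0.05 + (1 − x) = 0.3731 and solving: x = (0.3731 − 1)/(0.05 − 1) = 0.660.

0.660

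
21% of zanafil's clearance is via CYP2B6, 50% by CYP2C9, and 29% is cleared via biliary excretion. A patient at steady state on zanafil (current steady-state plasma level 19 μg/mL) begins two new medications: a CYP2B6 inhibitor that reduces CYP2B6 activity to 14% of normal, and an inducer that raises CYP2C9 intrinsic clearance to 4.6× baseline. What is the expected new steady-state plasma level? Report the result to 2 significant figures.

The CYP2B6 pathway (21% of clearance) falls to 0.14× activity: 0.21 × 0.14 = 0.0294.
The CYP2C9 pathway (50% of clearance) increases to 4.6× activity: 0.5 × 4.6 = 2.3.
Non-CYP routes (29%) are unchanged.
New clearance relative to baseline: 0.0294 + 2.3 + 0.29 = 2.6194.
New steady-state plasma level = 19 / 2.6194 = 7.3 μg/mL (concentration scales inversely with clearance).

7.3 μg/mL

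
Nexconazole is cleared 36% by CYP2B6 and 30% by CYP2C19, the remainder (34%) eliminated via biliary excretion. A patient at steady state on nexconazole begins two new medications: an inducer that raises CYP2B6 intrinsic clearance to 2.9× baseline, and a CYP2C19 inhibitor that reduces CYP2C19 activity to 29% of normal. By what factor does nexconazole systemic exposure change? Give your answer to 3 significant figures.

CYP2B6: 0.36 × 2.9 = 1.044
CYP2C19: 0.3 × 0.29 = 0.087
Other: 0.34 (unchanged)
Relative clearance = 1.044 + 0.087 + 0.34 = 1.471.
Systemic exposure ∝ 1/CL: fold-change = 1 / 1.471 = 0.680.

0.680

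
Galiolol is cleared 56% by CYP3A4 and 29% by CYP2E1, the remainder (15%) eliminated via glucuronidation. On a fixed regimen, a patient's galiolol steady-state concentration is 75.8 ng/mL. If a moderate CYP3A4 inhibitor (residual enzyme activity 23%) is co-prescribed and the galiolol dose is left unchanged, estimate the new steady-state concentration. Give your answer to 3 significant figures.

133 ng/mL

CYP3A4: 0.56 × 0.23 = 0.1288
CYP2E1: 0.29 (unchanged)
Other: 0.15 (unchanged)
New clearance relative to baseline: 0.1288 + 0.29 + 0.15 = 0.5688.
New steady-state concentration = baseline ÷ relative clearance = 75.8 / 0.5688 = 133 ng/mL.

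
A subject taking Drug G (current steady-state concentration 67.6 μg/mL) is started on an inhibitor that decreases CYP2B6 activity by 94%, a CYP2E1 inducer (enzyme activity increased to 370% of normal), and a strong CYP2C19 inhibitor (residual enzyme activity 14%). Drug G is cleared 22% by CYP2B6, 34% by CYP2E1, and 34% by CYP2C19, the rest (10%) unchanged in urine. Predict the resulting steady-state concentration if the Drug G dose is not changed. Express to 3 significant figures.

The CYP2B6 pathway (22% of clearance) falls to 0.06× activity: 0.22 × 0.06 = 0.0132.
The CYP2E1 pathway (34% of clearance) is boosted to 3.7× activity: 0.34 × 3.7 = 1.258.
The CYP2C19 pathway (34% of clearance) drops to 0.14× activity: 0.34 × 0.14 = 0.0476.
The remaining 10% of clearance is unaffected.
New clearance relative to baseline: 0.0132 + 1.258 + 0.0476 + 0.1 = 1.4188.
Steady-state concentration ∝ 1/CL: new value = 67.6 / 1.4188 = 47.6 μg/mL.

47.6 μg/mL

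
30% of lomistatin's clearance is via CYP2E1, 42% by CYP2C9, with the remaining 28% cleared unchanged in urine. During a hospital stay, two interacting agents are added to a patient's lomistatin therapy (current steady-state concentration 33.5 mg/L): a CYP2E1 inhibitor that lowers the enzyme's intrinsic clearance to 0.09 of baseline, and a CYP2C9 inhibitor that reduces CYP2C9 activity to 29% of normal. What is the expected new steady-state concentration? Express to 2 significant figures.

78 mg/L

The CYP2E1 pathway (30% of clearance) falls to 0.09× activity: 0.3 × 0.09 = 0.027.
The CYP2C9 pathway (42% of clearance) falls to 0.29× activity: 0.42 × 0.29 = 0.1218.
The remaining 28% of clearance is unaffected.
CL_new/CL_old = 0.027 + 0.1218 + 0.28 = 0.4288.
Dividing the baseline by the relative clearance: 33.5 / 0.4288 = 78 mg/L.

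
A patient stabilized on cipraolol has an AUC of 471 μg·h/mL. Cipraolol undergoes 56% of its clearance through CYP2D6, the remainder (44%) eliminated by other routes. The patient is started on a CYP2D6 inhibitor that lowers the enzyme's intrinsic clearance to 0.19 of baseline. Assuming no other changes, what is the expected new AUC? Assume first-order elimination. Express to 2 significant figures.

CYP2D6: 0.56 × 0.19 = 0.1064
Other: 0.44 (unchanged)
Relative clearance = 0.1064 + 0.44 = 0.5464.
AUC ∝ 1/CL, so new value = 471 / 0.5464 = 8.6 × 10² μg·h/mL.

8.6 × 10² μg·h/mL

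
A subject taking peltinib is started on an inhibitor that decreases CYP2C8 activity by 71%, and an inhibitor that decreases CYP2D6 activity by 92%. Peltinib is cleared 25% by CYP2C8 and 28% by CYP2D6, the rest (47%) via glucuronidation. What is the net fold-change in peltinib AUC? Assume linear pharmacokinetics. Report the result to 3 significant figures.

1.77

CYP2C8: 0.25 × 0.29 = 0.0725
CYP2D6: 0.28 × 0.08 = 0.0224
Other: 0.47 (unchanged)
New clearance relative to baseline: 0.0725 + 0.0224 + 0.47 = 0.5649.
Net AUC ratio = 1 / 0.5649 = 1.77.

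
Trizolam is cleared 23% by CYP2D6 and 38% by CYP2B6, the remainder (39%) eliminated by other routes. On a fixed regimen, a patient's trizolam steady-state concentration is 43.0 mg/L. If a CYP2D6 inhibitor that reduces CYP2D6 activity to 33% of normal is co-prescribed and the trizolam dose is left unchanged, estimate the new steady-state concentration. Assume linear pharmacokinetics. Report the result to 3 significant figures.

CYP2D6: 0.23 × 0.33 = 0.0759
CYP2B6: 0.38 (unchanged)
Other: 0.39 (unchanged)
CL_new/CL_old = 0.0759 + 0.38 + 0.39 = 0.8459.
New steady-state concentration = baseline ÷ relative clearance = 43.0 / 0.8459 = 50.8 mg/L.

50.8 mg/L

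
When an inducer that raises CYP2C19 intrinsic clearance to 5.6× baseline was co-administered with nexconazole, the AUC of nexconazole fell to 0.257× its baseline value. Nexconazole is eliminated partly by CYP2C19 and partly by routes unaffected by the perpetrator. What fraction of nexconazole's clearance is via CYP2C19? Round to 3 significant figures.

0.628

CL'/CL = 1 / 0.257 = 3.891
5.6·fm + (1 − fm) = 3.891
fm = (3.891 − 1) / (5.6 − 1) = 0.628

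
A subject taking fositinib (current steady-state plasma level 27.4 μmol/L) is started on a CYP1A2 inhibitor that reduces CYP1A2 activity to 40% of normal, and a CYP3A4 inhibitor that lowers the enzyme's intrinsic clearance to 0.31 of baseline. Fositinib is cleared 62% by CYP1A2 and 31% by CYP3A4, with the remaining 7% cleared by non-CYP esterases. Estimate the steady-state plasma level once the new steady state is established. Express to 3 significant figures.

66.2 μmol/L

CYP1A2: 0.62 × 0.4 = 0.248
CYP3A4: 0.31 × 0.31 = 0.0961
Other: 0.07 (unchanged)
CL_new/CL_old = 0.248 + 0.0961 + 0.07 = 0.4141.
New steady-state plasma level = 27.4 / 0.4141 = 66.2 μmol/L (concentration scales inversely with clearance).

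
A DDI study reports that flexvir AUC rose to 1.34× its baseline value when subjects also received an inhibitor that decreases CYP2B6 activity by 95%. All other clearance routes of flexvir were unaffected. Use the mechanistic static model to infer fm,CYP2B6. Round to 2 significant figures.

Let x = fm,CYP2B6. Because AUC ∝ 1/CL, relative clearance fell to 1/1.34 = 0.7463.
Setting x·0.05 + (1 − x) = 0.7463 and solving: x = (0.7463 − 1)/(0.05 − 1) = 0.27.

0.27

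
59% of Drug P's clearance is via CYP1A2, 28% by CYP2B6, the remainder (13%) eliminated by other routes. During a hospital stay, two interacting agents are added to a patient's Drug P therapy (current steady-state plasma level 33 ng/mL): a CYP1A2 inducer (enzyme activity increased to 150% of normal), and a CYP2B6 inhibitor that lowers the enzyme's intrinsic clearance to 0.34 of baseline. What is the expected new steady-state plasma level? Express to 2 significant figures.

The CYP1A2 pathway (59% of clearance) is boosted to 1.5× activity: 0.59 × 1.5 = 0.885.
The CYP2B6 pathway (28% of clearance) falls to 0.34× activity: 0.28 × 0.34 = 0.0952.
The remaining 13% of clearance is unaffected.
CL_new/CL_old = 0.885 + 0.0952 + 0.13 = 1.1102.
Dividing the baseline by the relative clearance: 33 / 1.1102 = 30 ng/mL.

30 ng/mL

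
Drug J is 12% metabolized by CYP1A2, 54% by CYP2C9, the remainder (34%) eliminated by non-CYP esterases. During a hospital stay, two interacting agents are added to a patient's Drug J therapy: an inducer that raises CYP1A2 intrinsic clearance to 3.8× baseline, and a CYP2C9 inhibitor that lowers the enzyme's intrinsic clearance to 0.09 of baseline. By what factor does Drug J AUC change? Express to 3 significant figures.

The CYP1A2 pathway (12% of clearance) is boosted to 3.8× activity: 0.12 × 3.8 = 0.456.
The CYP2C9 pathway (54% of clearance) falls to 0.09× activity: 0.54 × 0.09 = 0.0486.
The remaining 34% of clearance is unaffected.
New clearance relative to baseline: 0.456 + 0.0486 + 0.34 = 0.8446.
AUC ∝ 1/CL: fold-change = 1 / 0.8446 = 1.18.

1.18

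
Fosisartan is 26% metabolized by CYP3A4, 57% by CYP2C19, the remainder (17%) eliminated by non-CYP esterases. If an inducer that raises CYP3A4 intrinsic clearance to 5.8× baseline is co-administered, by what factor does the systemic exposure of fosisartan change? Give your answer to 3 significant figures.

0.445

The CYP3A4 pathway (26% of clearance) rises to 5.8× activity: 0.26 × 5.8 = 1.508.
CYP2C19 (57%) and the residual 17% are unaffected.
CL_new/CL_old = 1.508 + 0.57 + 0.17 = 2.248.
Systemic exposure is inversely proportional to clearance, so the fold-change is 1 / 2.248 = 0.445.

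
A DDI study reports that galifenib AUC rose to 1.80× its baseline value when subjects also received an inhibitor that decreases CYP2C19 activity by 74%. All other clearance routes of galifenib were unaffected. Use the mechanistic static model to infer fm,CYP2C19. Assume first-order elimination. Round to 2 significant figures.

0.60

Call the CYP2C19 fraction fm. After the interaction, CL_new/CL_old = fm × 0.26 + (1 − fm).
AUC ratio = 1 / (new CL fraction), so new CL fraction = 1 / 1.80 = 0.5556.
fm × 0.26 + 1 − fm = 0.5556  ⇒  fm × (0.26 − 1) = −0.4444  ⇒  fm = 0.60.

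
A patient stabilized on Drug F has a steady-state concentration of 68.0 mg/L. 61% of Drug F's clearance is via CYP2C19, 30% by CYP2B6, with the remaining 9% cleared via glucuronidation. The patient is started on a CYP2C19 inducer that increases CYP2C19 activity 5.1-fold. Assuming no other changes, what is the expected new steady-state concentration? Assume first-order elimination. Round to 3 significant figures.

CYP2C19: 0.61 × 5.1 = 3.111
CYP2B6: 0.3 (unchanged)
Other: 0.09 (unchanged)
New clearance relative to baseline: 3.111 + 0.3 + 0.09 = 3.501.
With dosing unchanged, steady-state concentration scales as 1/CL: 68.0 / 3.501 = 19.4 mg/L.

19.4 mg/L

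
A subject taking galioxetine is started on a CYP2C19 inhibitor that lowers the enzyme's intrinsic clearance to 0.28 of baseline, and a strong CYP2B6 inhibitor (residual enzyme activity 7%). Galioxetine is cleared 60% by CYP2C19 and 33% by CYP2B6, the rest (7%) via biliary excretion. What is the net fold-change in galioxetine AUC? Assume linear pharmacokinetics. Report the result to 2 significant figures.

3.8

CYP2C19: 0.6 × 0.28 = 0.168
CYP2B6: 0.33 × 0.07 = 0.0231
Other: 0.07 (unchanged)
Relative clearance = 0.168 + 0.0231 + 0.07 = 0.2611.
Net AUC ratio = 1 / 0.2611 = 3.8.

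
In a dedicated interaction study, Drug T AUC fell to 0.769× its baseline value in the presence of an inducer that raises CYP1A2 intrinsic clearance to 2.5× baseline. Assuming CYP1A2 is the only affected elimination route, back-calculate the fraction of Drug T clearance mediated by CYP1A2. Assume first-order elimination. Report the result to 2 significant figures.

0.20

Let fm be the CYP1A2 fraction. New clearance relative to baseline = fm × 2.5 + (1 − fm).
AUC ratio = 1 / (new CL fraction), so new CL fraction = 1 / 0.769 = 1.3.
fm × 2.5 + 1 − fm = 1.3  ⇒  fm × (2.5 − 1) = 0.3004  ⇒  fm = 0.20.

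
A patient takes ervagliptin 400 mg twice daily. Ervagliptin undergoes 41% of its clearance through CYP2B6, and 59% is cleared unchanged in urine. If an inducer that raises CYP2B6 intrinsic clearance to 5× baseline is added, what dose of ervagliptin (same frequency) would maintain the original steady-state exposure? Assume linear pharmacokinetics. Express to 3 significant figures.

The CYP2B6 pathway (41% of clearance) is boosted to 5× activity: 0.41 × 5 = 2.05.
The remaining 59% of clearance is unaffected.
Relative clearance = 2.05 + 0.59 = 2.64.
Css,avg = (dose rate)/CL, so holding Css fixed requires dose ∝ CL: 400 × 2.64 = 1.06 × 10³ mg.

1.06 × 10³ mg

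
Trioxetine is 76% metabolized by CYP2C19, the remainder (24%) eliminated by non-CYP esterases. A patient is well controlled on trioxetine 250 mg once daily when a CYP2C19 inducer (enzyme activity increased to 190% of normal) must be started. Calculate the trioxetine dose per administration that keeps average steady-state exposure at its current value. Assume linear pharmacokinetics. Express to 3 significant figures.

CYP2C19: 0.76 × 1.9 = 1.444
Other: 0.24 (unchanged)
New clearance relative to baseline: 1.444 + 0.24 = 1.684.
Exposure is unchanged when dose changes in proportion to clearance. New dose = 250 mg × 1.684 = 421 mg.

421 mg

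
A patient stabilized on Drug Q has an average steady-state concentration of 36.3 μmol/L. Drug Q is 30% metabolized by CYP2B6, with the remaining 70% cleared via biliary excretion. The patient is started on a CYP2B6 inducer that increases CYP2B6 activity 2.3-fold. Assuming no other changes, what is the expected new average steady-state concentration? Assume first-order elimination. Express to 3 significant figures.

26.1 μmol/L

CYP2B6: 0.3 × 2.3 = 0.69
Other: 0.7 (unchanged)
CL_new/CL_old = 0.69 + 0.7 = 1.39.
New average steady-state concentration = baseline ÷ relative clearance = 36.3 / 1.39 = 26.1 μmol/L.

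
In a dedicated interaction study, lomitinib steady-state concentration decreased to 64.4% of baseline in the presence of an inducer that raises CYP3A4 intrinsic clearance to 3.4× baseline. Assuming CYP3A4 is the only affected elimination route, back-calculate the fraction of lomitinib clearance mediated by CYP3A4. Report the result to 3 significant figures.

Call the CYP3A4 fraction fm. After the interaction, CL_new/CL_old = fm × 3.4 + (1 − fm).
Steady-state concentration ratio = 1 / (new CL fraction), so new CL fraction = 1 / 0.644 = 1.553.
fm × 3.4 + 1 − fm = 1.553  ⇒  fm × (3.4 − 1) = 0.5528  ⇒  fm = 0.230.

0.230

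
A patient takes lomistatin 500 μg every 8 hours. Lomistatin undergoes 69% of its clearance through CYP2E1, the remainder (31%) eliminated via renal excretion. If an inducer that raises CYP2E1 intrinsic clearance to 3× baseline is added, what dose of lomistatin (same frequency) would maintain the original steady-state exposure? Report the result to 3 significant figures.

1.19 × 10³ μg

The CYP2E1 pathway (69% of clearance) is boosted to 3× activity: 0.69 × 3 = 2.07.
Non-CYP routes (31%) are unchanged.
Relative clearance = 2.07 + 0.31 = 2.38.
Css,avg = (dose rate)/CL, so holding Css fixed requires dose ∝ CL: 500 × 2.38 = 1.19 × 10³ μg.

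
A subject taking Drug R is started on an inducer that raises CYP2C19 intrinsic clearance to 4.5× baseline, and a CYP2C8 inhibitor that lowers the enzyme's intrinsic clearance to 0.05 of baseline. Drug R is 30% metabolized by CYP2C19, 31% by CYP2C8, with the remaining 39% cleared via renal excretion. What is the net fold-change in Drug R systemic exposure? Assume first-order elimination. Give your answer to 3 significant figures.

0.570

The CYP2C19 pathway (30% of clearance) is boosted to 4.5× activity: 0.3 × 4.5 = 1.35.
The CYP2C8 pathway (31% of clearance) falls to 0.05× activity: 0.31 × 0.05 = 0.0155.
Non-CYP routes (39%) are unchanged.
New clearance relative to baseline: 1.35 + 0.0155 + 0.39 = 1.7555.
Because systemic exposure varies inversely with clearance, the combined effect is 1 / 1.7555 = 0.570.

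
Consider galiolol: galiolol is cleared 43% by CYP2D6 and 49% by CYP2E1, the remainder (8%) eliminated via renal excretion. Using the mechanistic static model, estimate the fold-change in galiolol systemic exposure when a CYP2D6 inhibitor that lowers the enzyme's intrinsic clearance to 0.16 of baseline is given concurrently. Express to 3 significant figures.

The CYP2D6 pathway (43% of clearance) falls to 0.16× activity: 0.43 × 0.16 = 0.0688.
CYP2E1 (49%) and the residual 8% are unaffected.
New clearance relative to baseline: 0.0688 + 0.49 + 0.08 = 0.6388.
Since systemic exposure ∝ 1/CL, the ratio is 1 / 0.6388 = 1.57.

1.57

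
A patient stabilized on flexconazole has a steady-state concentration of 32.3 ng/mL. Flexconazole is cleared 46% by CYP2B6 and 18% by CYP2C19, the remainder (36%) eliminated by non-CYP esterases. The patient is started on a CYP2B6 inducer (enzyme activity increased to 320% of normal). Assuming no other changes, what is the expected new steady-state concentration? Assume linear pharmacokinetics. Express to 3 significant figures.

16.1 ng/mL

The CYP2B6 pathway (46% of clearance) is boosted to 3.2× activity: 0.46 × 3.2 = 1.472.
CYP2C19 (18%) and the residual 36% are unaffected.
CL_new/CL_old = 1.472 + 0.18 + 0.36 = 2.012.
New steady-state concentration = baseline ÷ relative clearance = 32.3 / 2.012 = 16.1 ng/mL.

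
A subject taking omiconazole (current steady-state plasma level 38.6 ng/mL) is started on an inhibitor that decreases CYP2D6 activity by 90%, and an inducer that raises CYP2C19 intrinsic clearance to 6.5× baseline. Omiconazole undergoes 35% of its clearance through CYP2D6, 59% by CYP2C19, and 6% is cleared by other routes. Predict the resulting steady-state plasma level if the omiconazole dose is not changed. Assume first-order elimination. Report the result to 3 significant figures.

CYP2D6: 0.35 × 0.1 = 0.035
CYP2C19: 0.59 × 6.5 = 3.835
Other: 0.06 (unchanged)
New clearance relative to baseline: 0.035 + 3.835 + 0.06 = 3.93.
New steady-state plasma level = 38.6 / 3.93 = 9.82 ng/mL (concentration scales inversely with clearance).

9.82 ng/mL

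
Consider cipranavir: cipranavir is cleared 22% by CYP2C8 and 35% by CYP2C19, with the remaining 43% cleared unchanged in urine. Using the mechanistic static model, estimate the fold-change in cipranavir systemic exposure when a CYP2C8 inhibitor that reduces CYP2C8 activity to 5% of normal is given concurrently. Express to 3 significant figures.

1.26

The CYP2C8 pathway (22% of clearance) is reduced to 0.05× activity: 0.22 × 0.05 = 0.011.
CYP2C19 (35%) and the residual 43% are unaffected.
New clearance relative to baseline: 0.011 + 0.35 + 0.43 = 0.791.
Systemic exposure is inversely proportional to clearance, so the fold-change is 1 / 0.791 = 1.26.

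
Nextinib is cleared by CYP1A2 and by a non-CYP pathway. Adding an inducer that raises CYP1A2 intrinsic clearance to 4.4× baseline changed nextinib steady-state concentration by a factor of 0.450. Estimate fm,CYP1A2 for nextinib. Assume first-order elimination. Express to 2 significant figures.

Call the CYP1A2 fraction fm. After the interaction, CL_new/CL_old = fm × 4.4 + (1 − fm).
Steady-state concentration ratio = 1 / (new CL fraction), so new CL fraction = 1 / 0.450 = 2.222.
fm × 4.4 + 1 − fm = 2.222  ⇒  fm × (4.4 − 1) = 1.222  ⇒  fm = 0.36.

0.36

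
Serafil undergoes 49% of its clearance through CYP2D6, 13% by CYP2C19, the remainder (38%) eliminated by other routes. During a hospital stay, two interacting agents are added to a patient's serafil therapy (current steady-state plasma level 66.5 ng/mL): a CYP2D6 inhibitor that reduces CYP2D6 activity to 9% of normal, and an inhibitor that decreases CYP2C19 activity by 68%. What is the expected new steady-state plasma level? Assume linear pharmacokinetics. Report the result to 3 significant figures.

The CYP2D6 pathway (49% of clearance) is reduced to 0.09× activity: 0.49 × 0.09 = 0.0441.
The CYP2C19 pathway (13% of clearance) drops to 0.32× activity: 0.13 × 0.32 = 0.0416.
Non-CYP routes (38%) are unchanged.
New clearance relative to baseline: 0.0441 + 0.0416 + 0.38 = 0.4657.
Steady-state plasma level ∝ 1/CL: new value = 66.5 / 0.4657 = 143 ng/mL.

143 ng/mL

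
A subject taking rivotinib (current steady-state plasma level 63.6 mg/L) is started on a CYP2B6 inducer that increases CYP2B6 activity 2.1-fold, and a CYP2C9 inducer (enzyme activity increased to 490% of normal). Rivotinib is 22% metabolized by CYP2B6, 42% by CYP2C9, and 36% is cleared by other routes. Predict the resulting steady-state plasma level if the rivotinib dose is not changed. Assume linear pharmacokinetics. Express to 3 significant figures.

The CYP2B6 pathway (22% of clearance) rises to 2.1× activity: 0.22 × 2.1 = 0.462.
The CYP2C9 pathway (42% of clearance) rises to 4.9× activity: 0.42 × 4.9 = 2.058.
The remaining 36% of clearance is unaffected.
CL_new/CL_old = 0.462 + 2.058 + 0.36 = 2.88.
Steady-state plasma level ∝ 1/CL: new value = 63.6 / 2.88 = 22.1 mg/L.

22.1 mg/L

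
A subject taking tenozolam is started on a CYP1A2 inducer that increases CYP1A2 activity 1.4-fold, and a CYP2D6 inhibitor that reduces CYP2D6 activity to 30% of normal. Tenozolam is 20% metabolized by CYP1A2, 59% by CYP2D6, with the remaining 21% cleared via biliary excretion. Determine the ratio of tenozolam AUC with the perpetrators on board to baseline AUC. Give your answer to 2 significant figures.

1.5

The CYP1A2 pathway (20% of clearance) rises to 1.4× activity: 0.2 × 1.4 = 0.28.
The CYP2D6 pathway (59% of clearance) is reduced to 0.3× activity: 0.59 × 0.3 = 0.177.
Non-CYP routes (21%) are unchanged.
New clearance relative to baseline: 0.28 + 0.177 + 0.21 = 0.667.
Because AUC varies inversely with clearance, the combined effect is 1 / 0.667 = 1.5.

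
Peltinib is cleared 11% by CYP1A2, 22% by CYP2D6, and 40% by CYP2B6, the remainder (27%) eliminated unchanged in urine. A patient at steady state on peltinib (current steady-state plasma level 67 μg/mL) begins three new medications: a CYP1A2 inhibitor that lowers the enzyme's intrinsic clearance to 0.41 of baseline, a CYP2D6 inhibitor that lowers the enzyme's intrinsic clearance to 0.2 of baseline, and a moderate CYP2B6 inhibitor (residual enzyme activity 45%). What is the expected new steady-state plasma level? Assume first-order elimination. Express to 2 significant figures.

1.2 × 10² μg/mL

The CYP1A2 pathway (11% of clearance) falls to 0.41× activity: 0.11 × 0.41 = 0.0451.
The CYP2D6 pathway (22% of clearance) falls to 0.2× activity: 0.22 × 0.2 = 0.044.
The CYP2B6 pathway (40% of clearance) is reduced to 0.45× activity: 0.4 × 0.45 = 0.18.
The remaining 27% of clearance is unaffected.
Relative clearance = 0.0451 + 0.044 + 0.18 + 0.27 = 0.5391.
Dividing the baseline by the relative clearance: 67 / 0.5391 = 1.2 × 10² μg/mL.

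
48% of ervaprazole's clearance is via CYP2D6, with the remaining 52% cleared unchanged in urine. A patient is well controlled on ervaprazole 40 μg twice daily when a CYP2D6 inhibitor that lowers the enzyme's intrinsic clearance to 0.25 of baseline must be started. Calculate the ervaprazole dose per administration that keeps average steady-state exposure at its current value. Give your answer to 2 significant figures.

26 μg

CYP2D6: 0.48 × 0.25 = 0.12
Other: 0.52 (unchanged)
Relative clearance = 0.12 + 0.52 = 0.64.
Exposure is unchanged when dose changes in proportion to clearance. New dose = 40 μg × 0.64 = 26 μg.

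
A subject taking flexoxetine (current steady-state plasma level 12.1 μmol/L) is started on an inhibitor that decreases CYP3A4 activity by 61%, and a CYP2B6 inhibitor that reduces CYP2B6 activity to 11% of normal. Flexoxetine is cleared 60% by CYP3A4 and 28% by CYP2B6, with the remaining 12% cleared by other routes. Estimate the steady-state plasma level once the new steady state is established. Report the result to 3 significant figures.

31.4 μmol/L

The CYP3A4 pathway (60% of clearance) falls to 0.39× activity: 0.6 × 0.39 = 0.234.
The CYP2B6 pathway (28% of clearance) drops to 0.11× activity: 0.28 × 0.11 = 0.0308.
Non-CYP routes (12%) are unchanged.
New clearance relative to baseline: 0.234 + 0.0308 + 0.12 = 0.3848.
New steady-state plasma level = 12.1 / 0.3848 = 31.4 μmol/L (concentration scales inversely with clearance).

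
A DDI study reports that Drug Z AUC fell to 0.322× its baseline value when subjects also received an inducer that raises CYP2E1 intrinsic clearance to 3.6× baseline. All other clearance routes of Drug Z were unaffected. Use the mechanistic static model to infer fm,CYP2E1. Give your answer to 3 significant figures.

Let fm be the CYP2E1 fraction. New clearance relative to baseline = fm × 3.6 + (1 − fm).
AUC ratio = 1 / (new CL fraction), so new CL fraction = 1 / 0.322 = 3.106.
fm × 3.6 + 1 − fm = 3.106  ⇒  fm × (3.6 − 1) = 2.106  ⇒  fm = 0.810.

0.810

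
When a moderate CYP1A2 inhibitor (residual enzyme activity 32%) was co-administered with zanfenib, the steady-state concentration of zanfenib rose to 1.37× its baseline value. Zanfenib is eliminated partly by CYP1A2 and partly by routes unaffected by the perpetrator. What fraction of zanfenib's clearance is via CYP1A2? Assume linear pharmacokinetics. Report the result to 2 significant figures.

0.40

Let fm be the CYP1A2 fraction. New clearance relative to baseline = fm × 0.32 + (1 − fm).
Steady-state concentration ratio = 1 / (new CL fraction), so new CL fraction = 1 / 1.37 = 0.7299.
fm × 0.32 + 1 − fm = 0.7299  ⇒  fm × (0.32 − 1) = −0.2701  ⇒  fm = 0.40.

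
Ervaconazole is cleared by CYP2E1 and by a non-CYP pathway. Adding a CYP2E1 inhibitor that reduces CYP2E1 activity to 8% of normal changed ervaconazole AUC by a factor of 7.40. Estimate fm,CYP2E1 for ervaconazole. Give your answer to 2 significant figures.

0.94

Let fm be the CYP2E1 fraction. New clearance relative to baseline = fm × 0.08 + (1 − fm).
AUC ratio = 1 / (new CL fraction), so new CL fraction = 1 / 7.40 = 0.1351.
fm × 0.08 + 1 − fm = 0.1351  ⇒  fm × (0.08 − 1) = −0.8649  ⇒  fm = 0.94.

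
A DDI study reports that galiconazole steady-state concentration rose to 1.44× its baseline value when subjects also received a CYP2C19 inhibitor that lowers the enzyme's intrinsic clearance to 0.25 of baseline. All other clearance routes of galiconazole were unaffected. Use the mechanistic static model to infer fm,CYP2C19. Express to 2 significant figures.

0.41

Call the CYP2C19 fraction fm. After the interaction, CL_new/CL_old = fm × 0.25 + (1 − fm).
Steady-state concentration ratio = 1 / (new CL fraction), so new CL fraction = 1 / 1.44 = 0.6944.
fm × 0.25 + 1 − fm = 0.6944  ⇒  fm × (0.25 − 1) = −0.3056  ⇒  fm = 0.41.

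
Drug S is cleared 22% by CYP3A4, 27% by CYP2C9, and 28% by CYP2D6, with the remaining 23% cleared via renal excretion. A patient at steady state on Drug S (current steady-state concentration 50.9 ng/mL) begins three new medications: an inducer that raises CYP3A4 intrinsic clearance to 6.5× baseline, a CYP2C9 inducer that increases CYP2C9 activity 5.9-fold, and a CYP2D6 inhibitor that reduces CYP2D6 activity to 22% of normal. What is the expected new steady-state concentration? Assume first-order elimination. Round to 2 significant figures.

CYP3A4: 0.22 × 6.5 = 1.43
CYP2C9: 0.27 × 5.9 = 1.593
CYP2D6: 0.28 × 0.22 = 0.0616
Other: 0.23 (unchanged)
Relative clearance = 1.43 + 1.593 + 0.0616 + 0.23 = 3.3146.
Dividing the baseline by the relative clearance: 50.9 / 3.3146 = 15 ng/mL.

15 ng/mL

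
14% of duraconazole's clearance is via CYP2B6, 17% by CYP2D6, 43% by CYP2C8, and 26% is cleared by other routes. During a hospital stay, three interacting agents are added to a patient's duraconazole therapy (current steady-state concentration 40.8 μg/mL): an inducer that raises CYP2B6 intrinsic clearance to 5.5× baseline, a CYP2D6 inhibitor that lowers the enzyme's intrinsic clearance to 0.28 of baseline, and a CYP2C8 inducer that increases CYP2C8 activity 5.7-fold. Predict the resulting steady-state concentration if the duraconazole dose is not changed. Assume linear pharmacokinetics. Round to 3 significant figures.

11.6 μg/mL

The CYP2B6 pathway (14% of clearance) rises to 5.5× activity: 0.14 × 5.5 = 0.77.
The CYP2D6 pathway (17% of clearance) falls to 0.28× activity: 0.17 × 0.28 = 0.0476.
The CYP2C8 pathway (43% of clearance) increases to 5.7× activity: 0.43 × 5.7 = 2.451.
Non-CYP routes (26%) are unchanged.
New clearance relative to baseline: 0.77 + 0.0476 + 2.451 + 0.26 = 3.5286.
Dividing the baseline by the relative clearance: 40.8 / 3.5286 = 11.6 μg/mL.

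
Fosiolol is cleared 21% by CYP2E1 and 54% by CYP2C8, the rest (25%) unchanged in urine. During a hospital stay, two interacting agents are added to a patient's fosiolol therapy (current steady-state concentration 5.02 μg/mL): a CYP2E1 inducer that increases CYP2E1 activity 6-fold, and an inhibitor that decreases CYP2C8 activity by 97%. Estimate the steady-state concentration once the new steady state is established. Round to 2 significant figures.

3.3 μg/mL

The CYP2E1 pathway (21% of clearance) increases to 6× activity: 0.21 × 6 = 1.26.
The CYP2C8 pathway (54% of clearance) drops to 0.03× activity: 0.54 × 0.03 = 0.0162.
The remaining 25% of clearance is unaffected.
Relative clearance = 1.26 + 0.0162 + 0.25 = 1.5262.
New steady-state concentration = 5.02 / 1.5262 = 3.3 μg/mL (concentration scales inversely with clearance).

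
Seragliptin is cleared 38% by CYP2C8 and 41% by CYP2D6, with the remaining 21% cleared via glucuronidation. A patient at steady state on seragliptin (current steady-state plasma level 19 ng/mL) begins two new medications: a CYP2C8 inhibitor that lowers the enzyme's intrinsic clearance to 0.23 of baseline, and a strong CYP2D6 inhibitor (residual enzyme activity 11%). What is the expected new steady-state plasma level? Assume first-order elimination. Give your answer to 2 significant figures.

55 ng/mL

The CYP2C8 pathway (38% of clearance) drops to 0.23× activity: 0.38 × 0.23 = 0.0874.
The CYP2D6 pathway (41% of clearance) falls to 0.11× activity: 0.41 × 0.11 = 0.0451.
The remaining 21% of clearance is unaffected.
New clearance relative to baseline: 0.0874 + 0.0451 + 0.21 = 0.3425.
Dividing the baseline by the relative clearance: 19 / 0.3425 = 55 ng/mL.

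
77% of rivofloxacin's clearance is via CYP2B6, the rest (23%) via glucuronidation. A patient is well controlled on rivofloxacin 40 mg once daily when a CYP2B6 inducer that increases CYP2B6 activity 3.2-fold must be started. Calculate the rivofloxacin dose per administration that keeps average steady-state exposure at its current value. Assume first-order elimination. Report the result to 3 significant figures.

The CYP2B6 pathway (77% of clearance) is boosted to 3.2× activity: 0.77 × 3.2 = 2.464.
The remaining 23% of clearance is unaffected.
New clearance relative to baseline: 2.464 + 0.23 = 2.694.
Exposure is unchanged when dose changes in proportion to clearance. New dose = 40 mg × 2.694 = 108 mg.

108 mg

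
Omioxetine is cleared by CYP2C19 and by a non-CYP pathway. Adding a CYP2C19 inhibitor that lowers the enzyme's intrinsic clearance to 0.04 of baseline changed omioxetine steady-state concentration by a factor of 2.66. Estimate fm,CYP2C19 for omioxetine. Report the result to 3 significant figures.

0.650

Call the CYP2C19 fraction fm. After the interaction, CL_new/CL_old = fm × 0.04 + (1 − fm).
Steady-state concentration ratio = 1 / (new CL fraction), so new CL fraction = 1 / 2.66 = 0.3759.
fm × 0.04 + 1 − fm = 0.3759  ⇒  fm × (0.04 − 1) = −0.6241  ⇒  fm = 0.650.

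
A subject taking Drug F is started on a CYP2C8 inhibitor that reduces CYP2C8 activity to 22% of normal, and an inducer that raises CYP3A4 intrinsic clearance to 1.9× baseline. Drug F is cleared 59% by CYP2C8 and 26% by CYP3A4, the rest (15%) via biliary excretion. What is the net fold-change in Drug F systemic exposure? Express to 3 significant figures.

1.29

CYP2C8: 0.59 × 0.22 = 0.1298
CYP3A4: 0.26 × 1.9 = 0.494
Other: 0.15 (unchanged)
New clearance relative to baseline: 0.1298 + 0.494 + 0.15 = 0.7738.
Systemic exposure ∝ 1/CL: fold-change = 1 / 0.7738 = 1.29.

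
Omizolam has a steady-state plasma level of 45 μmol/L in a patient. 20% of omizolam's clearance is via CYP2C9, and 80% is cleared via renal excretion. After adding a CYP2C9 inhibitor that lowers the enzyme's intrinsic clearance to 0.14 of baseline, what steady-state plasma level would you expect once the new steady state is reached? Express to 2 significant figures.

54 μmol/L

The CYP2C9 pathway (20% of clearance) falls to 0.14× activity: 0.2 × 0.14 = 0.028.
The remaining 80% of clearance is unaffected.
New clearance relative to baseline: 0.028 + 0.8 = 0.828.
With dosing unchanged, steady-state plasma level scales as 1/CL: 45 / 0.828 = 54 μmol/L.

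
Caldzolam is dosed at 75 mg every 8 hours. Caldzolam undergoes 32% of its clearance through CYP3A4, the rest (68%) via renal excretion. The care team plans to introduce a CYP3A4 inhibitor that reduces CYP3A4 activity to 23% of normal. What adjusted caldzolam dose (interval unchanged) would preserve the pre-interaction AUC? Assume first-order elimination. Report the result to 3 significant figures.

56.5 mg

The CYP3A4 pathway (32% of clearance) is reduced to 0.23× activity: 0.32 × 0.23 = 0.0736.
Non-CYP routes (68%) are unchanged.
Relative clearance = 0.0736 + 0.68 = 0.7536.
Exposure is unchanged when dose changes in proportion to clearance. New dose = 75 mg × 0.7536 = 56.5 mg.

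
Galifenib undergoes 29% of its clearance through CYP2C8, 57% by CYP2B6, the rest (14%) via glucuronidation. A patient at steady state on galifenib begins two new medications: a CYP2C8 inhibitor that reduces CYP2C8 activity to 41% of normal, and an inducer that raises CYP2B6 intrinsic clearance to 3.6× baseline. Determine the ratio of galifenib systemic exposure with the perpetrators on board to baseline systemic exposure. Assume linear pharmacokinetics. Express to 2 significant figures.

The CYP2C8 pathway (29% of clearance) is reduced to 0.41× activity: 0.29 × 0.41 = 0.1189.
The CYP2B6 pathway (57% of clearance) increases to 3.6× activity: 0.57 × 3.6 = 2.052.
The remaining 14% of clearance is unaffected.
CL_new/CL_old = 0.1189 + 2.052 + 0.14 = 2.3109.
Systemic exposure ∝ 1/CL: fold-change = 1 / 2.3109 = 0.43.

0.43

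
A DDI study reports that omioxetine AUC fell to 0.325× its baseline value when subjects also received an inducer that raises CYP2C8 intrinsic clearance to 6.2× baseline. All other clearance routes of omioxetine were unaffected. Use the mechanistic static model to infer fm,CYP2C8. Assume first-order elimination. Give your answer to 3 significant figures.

0.399

CL'/CL = 1 / 0.325 = 3.077
6.2·fm + (1 − fm) = 3.077
fm = (3.077 − 1) / (6.2 − 1) = 0.399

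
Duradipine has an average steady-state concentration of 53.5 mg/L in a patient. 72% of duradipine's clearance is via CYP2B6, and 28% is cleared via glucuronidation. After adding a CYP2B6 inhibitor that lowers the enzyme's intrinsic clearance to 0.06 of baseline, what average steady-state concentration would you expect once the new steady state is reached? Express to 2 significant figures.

The CYP2B6 pathway (72% of clearance) drops to 0.06× activity: 0.72 × 0.06 = 0.0432.
Non-CYP routes (28%) are unchanged.
New clearance relative to baseline: 0.0432 + 0.28 = 0.3232.
Average steady-state concentration ∝ 1/CL, so new value = 53.5 / 0.3232 = 1.7 × 10² mg/L.

1.7 × 10² mg/L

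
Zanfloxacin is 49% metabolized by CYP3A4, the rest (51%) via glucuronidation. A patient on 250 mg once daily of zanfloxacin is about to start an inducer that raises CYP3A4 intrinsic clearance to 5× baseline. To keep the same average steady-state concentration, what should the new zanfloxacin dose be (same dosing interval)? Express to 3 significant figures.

740 mg

The CYP3A4 pathway (49% of clearance) increases to 5× activity: 0.49 × 5 = 2.45.
Non-CYP routes (51%) are unchanged.
CL_new/CL_old = 2.45 + 0.51 = 2.96.
Exposure is unchanged when dose changes in proportion to clearance. New dose = 250 mg × 2.96 = 740 mg.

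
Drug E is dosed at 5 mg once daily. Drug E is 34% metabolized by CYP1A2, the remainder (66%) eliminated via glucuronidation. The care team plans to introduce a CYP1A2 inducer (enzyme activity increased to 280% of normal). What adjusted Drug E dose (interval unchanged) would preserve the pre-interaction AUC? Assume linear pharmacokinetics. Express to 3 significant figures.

The CYP1A2 pathway (34% of clearance) is boosted to 2.8× activity: 0.34 × 2.8 = 0.952.
The remaining 66% of clearance is unaffected.
CL_new/CL_old = 0.952 + 0.66 = 1.612.
To maintain the same steady-state level, dose must scale with clearance: new dose = 5 × 1.612 = 8.06 mg.

8.06 mg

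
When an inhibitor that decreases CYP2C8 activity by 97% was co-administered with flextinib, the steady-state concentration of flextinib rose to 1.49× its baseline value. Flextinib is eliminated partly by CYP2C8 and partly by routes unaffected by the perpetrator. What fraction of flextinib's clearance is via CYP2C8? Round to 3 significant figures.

0.339

Write x for the fraction cleared via CYP2C8. The observed steady-state concentration change means clearance fell to 1/1.49 = 0.6711 of baseline.
Only the CYP2C8 route changed, so 0.6711 = x·0.03 + (1 − x), giving x = 0.339.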